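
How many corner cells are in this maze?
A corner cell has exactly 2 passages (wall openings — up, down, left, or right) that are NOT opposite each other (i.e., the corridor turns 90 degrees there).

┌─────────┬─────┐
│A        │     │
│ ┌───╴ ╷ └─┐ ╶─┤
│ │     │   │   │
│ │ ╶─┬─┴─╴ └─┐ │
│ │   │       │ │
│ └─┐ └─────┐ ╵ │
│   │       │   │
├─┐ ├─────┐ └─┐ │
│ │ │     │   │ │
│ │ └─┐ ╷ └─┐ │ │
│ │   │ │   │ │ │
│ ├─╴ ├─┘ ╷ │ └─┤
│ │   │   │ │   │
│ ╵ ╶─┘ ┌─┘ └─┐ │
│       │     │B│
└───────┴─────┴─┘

Counting corner cells (2 non-opposite passages):
Total corners: 30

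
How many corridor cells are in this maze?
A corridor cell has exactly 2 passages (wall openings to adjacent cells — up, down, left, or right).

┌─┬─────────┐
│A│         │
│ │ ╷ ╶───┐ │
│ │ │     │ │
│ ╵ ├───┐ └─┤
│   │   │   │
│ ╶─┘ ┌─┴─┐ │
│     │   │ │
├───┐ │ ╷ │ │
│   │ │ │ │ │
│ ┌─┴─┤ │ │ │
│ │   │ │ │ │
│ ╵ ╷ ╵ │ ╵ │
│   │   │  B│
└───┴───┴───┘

Counting cells with exactly 2 passages:
Total corridor cells: 34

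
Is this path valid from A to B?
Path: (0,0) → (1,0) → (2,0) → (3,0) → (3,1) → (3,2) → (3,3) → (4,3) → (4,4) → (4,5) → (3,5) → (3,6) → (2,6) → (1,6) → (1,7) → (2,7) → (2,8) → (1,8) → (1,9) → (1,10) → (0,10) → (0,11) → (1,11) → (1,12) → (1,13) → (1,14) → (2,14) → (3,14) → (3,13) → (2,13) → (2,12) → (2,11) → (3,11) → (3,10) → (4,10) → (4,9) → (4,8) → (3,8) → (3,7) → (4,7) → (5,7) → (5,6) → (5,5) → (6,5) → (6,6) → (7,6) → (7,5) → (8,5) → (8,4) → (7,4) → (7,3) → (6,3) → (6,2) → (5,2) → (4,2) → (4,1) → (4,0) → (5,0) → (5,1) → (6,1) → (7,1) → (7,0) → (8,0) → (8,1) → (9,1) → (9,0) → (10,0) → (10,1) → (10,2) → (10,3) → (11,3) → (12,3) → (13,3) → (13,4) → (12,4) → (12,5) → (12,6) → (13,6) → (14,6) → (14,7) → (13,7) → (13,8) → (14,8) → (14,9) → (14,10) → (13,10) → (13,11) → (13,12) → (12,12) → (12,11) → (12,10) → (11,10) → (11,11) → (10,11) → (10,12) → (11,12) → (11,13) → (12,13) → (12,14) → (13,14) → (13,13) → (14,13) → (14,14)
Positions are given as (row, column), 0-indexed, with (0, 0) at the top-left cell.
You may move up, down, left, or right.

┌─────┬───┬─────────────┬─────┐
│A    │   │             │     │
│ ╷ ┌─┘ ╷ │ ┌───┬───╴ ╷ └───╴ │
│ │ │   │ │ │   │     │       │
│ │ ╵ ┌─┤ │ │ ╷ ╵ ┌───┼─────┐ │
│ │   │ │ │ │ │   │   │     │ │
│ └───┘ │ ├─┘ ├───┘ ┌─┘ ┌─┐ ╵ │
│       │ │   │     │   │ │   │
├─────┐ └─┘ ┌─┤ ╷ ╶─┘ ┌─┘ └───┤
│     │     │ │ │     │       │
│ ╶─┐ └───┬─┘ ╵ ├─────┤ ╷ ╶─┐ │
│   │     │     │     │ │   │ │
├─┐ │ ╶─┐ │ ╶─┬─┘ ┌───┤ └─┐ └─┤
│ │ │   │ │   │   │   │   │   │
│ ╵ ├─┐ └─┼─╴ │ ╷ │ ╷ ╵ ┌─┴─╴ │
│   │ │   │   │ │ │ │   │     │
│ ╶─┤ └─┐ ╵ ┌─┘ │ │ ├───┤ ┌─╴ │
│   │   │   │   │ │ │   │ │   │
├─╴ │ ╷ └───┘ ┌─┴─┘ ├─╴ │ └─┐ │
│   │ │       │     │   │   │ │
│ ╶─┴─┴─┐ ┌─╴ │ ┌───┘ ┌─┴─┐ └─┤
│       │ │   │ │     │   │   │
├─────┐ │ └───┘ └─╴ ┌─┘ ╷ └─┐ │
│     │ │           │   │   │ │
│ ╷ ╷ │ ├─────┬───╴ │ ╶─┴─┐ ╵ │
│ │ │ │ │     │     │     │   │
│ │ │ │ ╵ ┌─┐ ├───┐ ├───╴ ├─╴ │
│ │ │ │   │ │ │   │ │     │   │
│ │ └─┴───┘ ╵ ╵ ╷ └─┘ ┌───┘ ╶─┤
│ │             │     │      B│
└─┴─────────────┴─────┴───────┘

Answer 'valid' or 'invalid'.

Checking path validity:
Result: All consecutive moves are passable.

valid

Correct solution:

┌─────┬───┬─────────────┬─────┐
│A    │   │          ↱ ↓│     │
│ ╷ ┌─┘ ╷ │ ┌───┬───╴ ╷ └───╴ │
│↓│ │   │ │ │↱ ↓│↱ → ↑│↳ → → ↓│
│ │ ╵ ┌─┤ │ │ ╷ ╵ ┌───┼─────┐ │
│↓│   │ │ │ │↑│↳ ↑│   │↓ ← ↰│↓│
│ └───┘ │ ├─┘ ├───┘ ┌─┘ ┌─┐ ╵ │
│↳ → → ↓│ │↱ ↑│↓ ↰  │↓ ↲│ │↑ ↲│
├─────┐ └─┘ ┌─┤ ╷ ╶─┘ ┌─┘ └───┤
│↓ ← ↰│↳ → ↑│ │↓│↑ ← ↲│       │
│ ╶─┐ └───┬─┘ ╵ ├─────┤ ╷ ╶─┐ │
│↳ ↓│↑    │↓ ← ↲│     │ │   │ │
├─┐ │ ╶─┐ │ ╶─┬─┘ ┌───┤ └─┐ └─┤
│ │↓│↑ ↰│ │↳ ↓│   │   │   │   │
│ ╵ ├─┐ └─┼─╴ │ ╷ │ ╷ ╵ ┌─┴─╴ │
│↓ ↲│ │↑ ↰│↓ ↲│ │ │ │   │     │
│ ╶─┤ └─┐ ╵ ┌─┘ │ │ ├───┤ ┌─╴ │
│↳ ↓│   │↑ ↲│   │ │ │   │ │   │
├─╴ │ ╷ └───┘ ┌─┴─┘ ├─╴ │ └─┐ │
│↓ ↲│ │       │     │   │   │ │
│ ╶─┴─┴─┐ ┌─╴ │ ┌───┘ ┌─┴─┐ └─┤
│↳ → → ↓│ │   │ │     │↱ ↓│   │
├─────┐ │ └───┘ └─╴ ┌─┘ ╷ └─┐ │
│     │↓│           │↱ ↑│↳ ↓│ │
│ ╷ ╷ │ ├─────┬───╴ │ ╶─┴─┐ ╵ │
│ │ │ │↓│↱ → ↓│     │↑ ← ↰│↳ ↓│
│ │ │ │ ╵ ┌─┐ ├───┐ ├───╴ ├─╴ │
│ │ │ │↳ ↑│ │↓│↱ ↓│ │↱ → ↑│↓ ↲│
│ │ └─┴───┘ ╵ ╵ ╷ └─┘ ┌───┘ ╶─┤
│ │          ↳ ↑│↳ → ↑│    ↳ B│
└─┴─────────────┴─────┴───────┘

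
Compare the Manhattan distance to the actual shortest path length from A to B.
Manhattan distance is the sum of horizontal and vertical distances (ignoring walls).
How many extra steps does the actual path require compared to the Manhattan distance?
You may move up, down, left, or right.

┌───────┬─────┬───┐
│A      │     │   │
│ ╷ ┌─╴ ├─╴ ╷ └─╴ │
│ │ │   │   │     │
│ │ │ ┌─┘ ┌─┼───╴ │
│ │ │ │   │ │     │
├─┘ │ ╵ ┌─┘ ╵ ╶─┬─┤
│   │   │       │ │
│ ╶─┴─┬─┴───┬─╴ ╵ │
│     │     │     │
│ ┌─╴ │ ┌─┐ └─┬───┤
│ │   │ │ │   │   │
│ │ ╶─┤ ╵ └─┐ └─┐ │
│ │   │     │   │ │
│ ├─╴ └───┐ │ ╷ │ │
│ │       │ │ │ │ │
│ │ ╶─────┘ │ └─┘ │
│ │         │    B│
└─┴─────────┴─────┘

Manhattan distance: |8 - 0| + |8 - 0| = 16
Actual path length: 34
Extra steps: 34 - 16 = 18

Solution:

┌───────┬─────┬───┐
│A ↓    │     │   │
│ ╷ ┌─╴ ├─╴ ╷ └─╴ │
│ │↓│   │   │     │
│ │ │ ┌─┘ ┌─┼───╴ │
│ │↓│ │   │ │     │
├─┘ │ ╵ ┌─┘ ╵ ╶─┬─┤
│↓ ↲│   │       │ │
│ ╶─┴─┬─┴───┬─╴ ╵ │
│↳ → ↓│↱ → ↓│     │
│ ┌─╴ │ ┌─┐ └─┬───┤
│ │↓ ↲│↑│ │↳ ↓│   │
│ │ ╶─┤ ╵ └─┐ └─┐ │
│ │↳ ↓│↑ ← ↰│↓  │ │
│ ├─╴ └───┐ │ ╷ │ │
│ │↓ ↲    │↑│↓│ │ │
│ │ ╶─────┘ │ └─┘ │
│ │↳ → → → ↑│↳ → B│
└─┴─────────┴─────┘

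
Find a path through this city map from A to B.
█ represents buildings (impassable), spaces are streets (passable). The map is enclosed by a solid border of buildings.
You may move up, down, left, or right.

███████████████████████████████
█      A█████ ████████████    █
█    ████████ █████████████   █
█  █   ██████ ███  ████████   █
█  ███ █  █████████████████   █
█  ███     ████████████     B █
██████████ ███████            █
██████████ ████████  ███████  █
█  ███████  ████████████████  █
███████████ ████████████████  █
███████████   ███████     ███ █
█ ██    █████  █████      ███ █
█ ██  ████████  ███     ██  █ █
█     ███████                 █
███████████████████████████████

Finding the shortest path from A to B:
Movement: cardinal only
Path length: 49 steps
Directions: left → left → left → down → down → right → right → down → down → right → right → right → right → down → down → down → right → down → down → right → right → down → right → down → down → right → right → right → right → right → right → right → right → right → right → right → right → right → right → right → up → up → up → up → up → up → up → up → left

Solution:

███████████████████████████████
█   ↓←←A█████ ████████████    █
█   ↓████████ █████████████   █
█  █↳→↓██████ ███  ████████   █
█  ███↓█  █████████████████   █
█  ███↳→→→↓████████████     B↰█
██████████↓███████           ↑█
██████████↓████████  ███████ ↑█
█  ███████↳↓████████████████ ↑█
███████████↓████████████████ ↑█
███████████↳→↓███████     ███↑█
█ ██    █████↳↓█████      ███↑█
█ ██  ████████↓ ███     ██  █↑█
█     ███████ ↳→→→→→→→→→→→→→→↑█
███████████████████████████████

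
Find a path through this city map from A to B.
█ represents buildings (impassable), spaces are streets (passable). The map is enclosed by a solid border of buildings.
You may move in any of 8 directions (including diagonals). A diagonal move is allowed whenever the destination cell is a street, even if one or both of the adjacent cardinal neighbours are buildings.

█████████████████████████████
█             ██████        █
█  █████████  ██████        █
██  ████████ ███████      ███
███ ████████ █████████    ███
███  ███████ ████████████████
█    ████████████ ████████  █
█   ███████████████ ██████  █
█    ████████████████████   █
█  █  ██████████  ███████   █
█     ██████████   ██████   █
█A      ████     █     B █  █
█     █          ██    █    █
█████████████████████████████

Finding the shortest path from A to B:
Movement: 8-directional
Path length: 22 steps
Directions: right → right → right → right → right → right → down-right → right → right → right → right → right → right → right → up-right → up-right → right → down-right → right → right → right → right

Solution:

█████████████████████████████
█             ██████        █
█  █████████  ██████        █
██  ████████ ███████      ███
███ ████████ █████████    ███
███  ███████ ████████████████
█    ████████████ ████████  █
█   ███████████████ ██████  █
█    ████████████████████   █
█  █  ██████████  ███████   █
█     ██████████ →↘██████   █
█A→→→→→↘████    ↗█ →→→→B █  █
█     █ →→→→→→→↗ ██    █    █
█████████████████████████████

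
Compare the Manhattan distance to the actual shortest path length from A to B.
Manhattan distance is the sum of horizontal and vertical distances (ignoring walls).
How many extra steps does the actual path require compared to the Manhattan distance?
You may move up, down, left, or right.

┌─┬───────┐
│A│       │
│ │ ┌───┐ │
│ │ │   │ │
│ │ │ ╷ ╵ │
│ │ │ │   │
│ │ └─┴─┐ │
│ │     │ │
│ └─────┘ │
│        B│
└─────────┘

Manhattan distance: |4 - 0| + |4 - 0| = 8
Actual path length: 8
Extra steps: 8 - 8 = 0

Solution:

┌─┬───────┐
│A│       │
│ │ ┌───┐ │
│↓│ │   │ │
│ │ │ ╷ ╵ │
│↓│ │ │   │
│ │ └─┴─┐ │
│↓│     │ │
│ └─────┘ │
│↳ → → → B│
└─────────┘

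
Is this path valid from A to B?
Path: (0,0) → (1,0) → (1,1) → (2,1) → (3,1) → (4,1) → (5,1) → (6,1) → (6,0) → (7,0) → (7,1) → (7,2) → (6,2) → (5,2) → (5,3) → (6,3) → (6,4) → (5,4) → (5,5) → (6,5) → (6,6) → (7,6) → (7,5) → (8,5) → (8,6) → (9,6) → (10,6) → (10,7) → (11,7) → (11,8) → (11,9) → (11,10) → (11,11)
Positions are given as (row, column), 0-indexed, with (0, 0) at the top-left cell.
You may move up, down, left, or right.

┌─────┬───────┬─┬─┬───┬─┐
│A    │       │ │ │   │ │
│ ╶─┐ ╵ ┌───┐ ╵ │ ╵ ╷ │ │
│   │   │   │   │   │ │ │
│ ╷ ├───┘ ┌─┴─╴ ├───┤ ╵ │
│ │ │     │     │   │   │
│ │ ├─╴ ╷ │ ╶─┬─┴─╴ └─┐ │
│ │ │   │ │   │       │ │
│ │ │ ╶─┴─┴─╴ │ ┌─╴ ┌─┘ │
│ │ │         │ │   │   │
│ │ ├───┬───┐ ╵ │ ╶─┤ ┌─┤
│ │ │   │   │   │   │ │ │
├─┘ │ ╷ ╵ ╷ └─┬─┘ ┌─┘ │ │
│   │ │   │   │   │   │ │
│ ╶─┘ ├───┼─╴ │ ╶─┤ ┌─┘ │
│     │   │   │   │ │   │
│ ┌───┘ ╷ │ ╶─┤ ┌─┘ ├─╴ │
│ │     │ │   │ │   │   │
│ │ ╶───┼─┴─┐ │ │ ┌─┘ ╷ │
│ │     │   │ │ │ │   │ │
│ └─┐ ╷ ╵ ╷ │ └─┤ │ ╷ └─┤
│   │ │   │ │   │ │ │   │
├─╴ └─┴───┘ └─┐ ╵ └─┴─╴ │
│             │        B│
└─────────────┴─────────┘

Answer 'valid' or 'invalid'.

Checking path validity:
Result: All consecutive moves are passable.

valid

Correct solution:

┌─────┬───────┬─┬─┬───┬─┐
│A    │       │ │ │   │ │
│ ╶─┐ ╵ ┌───┐ ╵ │ ╵ ╷ │ │
│↳ ↓│   │   │   │   │ │ │
│ ╷ ├───┘ ┌─┴─╴ ├───┤ ╵ │
│ │↓│     │     │   │   │
│ │ ├─╴ ╷ │ ╶─┬─┴─╴ └─┐ │
│ │↓│   │ │   │       │ │
│ │ │ ╶─┴─┴─╴ │ ┌─╴ ┌─┘ │
│ │↓│         │ │   │   │
│ │ ├───┬───┐ ╵ │ ╶─┤ ┌─┤
│ │↓│↱ ↓│↱ ↓│   │   │ │ │
├─┘ │ ╷ ╵ ╷ └─┬─┘ ┌─┘ │ │
│↓ ↲│↑│↳ ↑│↳ ↓│   │   │ │
│ ╶─┘ ├───┼─╴ │ ╶─┤ ┌─┘ │
│↳ → ↑│   │↓ ↲│   │ │   │
│ ┌───┘ ╷ │ ╶─┤ ┌─┘ ├─╴ │
│ │     │ │↳ ↓│ │   │   │
│ │ ╶───┼─┴─┐ │ │ ┌─┘ ╷ │
│ │     │   │↓│ │ │   │ │
│ └─┐ ╷ ╵ ╷ │ └─┤ │ ╷ └─┤
│   │ │   │ │↳ ↓│ │ │   │
├─╴ └─┴───┘ └─┐ ╵ └─┴─╴ │
│             │↳ → → → B│
└─────────────┴─────────┘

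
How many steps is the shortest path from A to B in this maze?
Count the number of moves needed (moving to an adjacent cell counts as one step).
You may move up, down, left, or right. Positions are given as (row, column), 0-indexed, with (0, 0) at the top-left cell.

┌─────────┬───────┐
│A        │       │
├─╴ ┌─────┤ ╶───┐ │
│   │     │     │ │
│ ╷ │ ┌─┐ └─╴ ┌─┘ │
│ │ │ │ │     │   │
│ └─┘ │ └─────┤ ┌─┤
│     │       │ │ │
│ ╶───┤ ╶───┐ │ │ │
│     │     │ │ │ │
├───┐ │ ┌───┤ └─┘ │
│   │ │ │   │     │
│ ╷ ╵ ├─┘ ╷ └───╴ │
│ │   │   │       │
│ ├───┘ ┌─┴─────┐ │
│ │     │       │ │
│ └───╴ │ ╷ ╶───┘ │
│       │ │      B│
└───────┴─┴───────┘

Using BFS to find shortest path:
Start: (0, 0), End: (8, 8)
Path found:
(0,0) → (0,1) → (1,1) → (1,0) → (2,0) → (3,0) → (4,0) → (4,1) → (4,2) → (5,2) → (6,2) → (6,1) → (5,1) → (5,0) → (6,0) → (7,0) → (8,0) → (8,1) → (8,2) → (8,3) → (7,3) → (6,3) → (6,4) → (5,4) → (5,5) → (6,5) → (6,6) → (6,7) → (6,8) → (7,8) → (8,8)
Number of steps: 30

Solution:

┌─────────┬───────┐
│A ↓      │       │
├─╴ ┌─────┤ ╶───┐ │
│↓ ↲│     │     │ │
│ ╷ │ ┌─┐ └─╴ ┌─┘ │
│↓│ │ │ │     │   │
│ └─┘ │ └─────┤ ┌─┤
│↓    │       │ │ │
│ ╶───┤ ╶───┐ │ │ │
│↳ → ↓│     │ │ │ │
├───┐ │ ┌───┤ └─┘ │
│↓ ↰│↓│ │↱ ↓│     │
│ ╷ ╵ ├─┘ ╷ └───╴ │
│↓│↑ ↲│↱ ↑│↳ → → ↓│
│ ├───┘ ┌─┴─────┐ │
│↓│    ↑│       │↓│
│ └───╴ │ ╷ ╶───┘ │
│↳ → → ↑│ │      B│
└───────┴─┴───────┘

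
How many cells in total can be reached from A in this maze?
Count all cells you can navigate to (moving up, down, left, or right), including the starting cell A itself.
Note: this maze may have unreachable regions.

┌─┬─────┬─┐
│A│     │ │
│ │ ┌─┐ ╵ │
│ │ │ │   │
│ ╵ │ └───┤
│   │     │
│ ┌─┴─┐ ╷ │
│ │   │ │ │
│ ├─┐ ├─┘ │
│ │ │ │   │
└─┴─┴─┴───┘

Using BFS/flood-fill to find all reachable cells from A:
Maze size: 5 × 5 = 25 total cells
12 cell(s) are walled off and cannot be reached from A.
Reachable cells: 13

Reachable region (· marks reachable cells):

┌─┬─────┬─┐
│A│· · ·│·│
│ │ ┌─┐ ╵ │
│·│·│ │· ·│
│ ╵ │ └───┤
│· ·│     │
│ ┌─┴─┐ ╷ │
│·│   │ │ │
│ ├─┐ ├─┘ │
│·│ │ │   │
└─┴─┴─┴───┘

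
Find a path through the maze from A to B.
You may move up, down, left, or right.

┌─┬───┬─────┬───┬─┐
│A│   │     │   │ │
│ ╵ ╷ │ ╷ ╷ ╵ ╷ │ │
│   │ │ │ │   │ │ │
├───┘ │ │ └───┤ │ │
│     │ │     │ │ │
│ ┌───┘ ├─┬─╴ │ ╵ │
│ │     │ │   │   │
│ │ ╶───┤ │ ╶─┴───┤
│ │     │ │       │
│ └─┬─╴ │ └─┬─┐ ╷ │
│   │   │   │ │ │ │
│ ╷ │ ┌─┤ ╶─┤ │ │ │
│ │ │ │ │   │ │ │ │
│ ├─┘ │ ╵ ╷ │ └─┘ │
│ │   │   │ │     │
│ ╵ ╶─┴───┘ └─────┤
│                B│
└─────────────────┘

Finding the shortest path through the maze:
Path length: 22 steps
Directions: down → right → up → right → down → down → left → left → down → down → down → down → down → down → right → right → right → right → right → right → right → right

Solution:

┌─┬───┬─────┬───┬─┐
│A│↱ ↓│     │   │ │
│ ╵ ╷ │ ╷ ╷ ╵ ╷ │ │
│↳ ↑│↓│ │ │   │ │ │
├───┘ │ │ └───┤ │ │
│↓ ← ↲│ │     │ │ │
│ ┌───┘ ├─┬─╴ │ ╵ │
│↓│     │ │   │   │
│ │ ╶───┤ │ ╶─┴───┤
│↓│     │ │       │
│ └─┬─╴ │ └─┬─┐ ╷ │
│↓  │   │   │ │ │ │
│ ╷ │ ┌─┤ ╶─┤ │ │ │
│↓│ │ │ │   │ │ │ │
│ ├─┘ │ ╵ ╷ │ └─┘ │
│↓│   │   │ │     │
│ ╵ ╶─┴───┘ └─────┤
│↳ → → → → → → → B│
└─────────────────┘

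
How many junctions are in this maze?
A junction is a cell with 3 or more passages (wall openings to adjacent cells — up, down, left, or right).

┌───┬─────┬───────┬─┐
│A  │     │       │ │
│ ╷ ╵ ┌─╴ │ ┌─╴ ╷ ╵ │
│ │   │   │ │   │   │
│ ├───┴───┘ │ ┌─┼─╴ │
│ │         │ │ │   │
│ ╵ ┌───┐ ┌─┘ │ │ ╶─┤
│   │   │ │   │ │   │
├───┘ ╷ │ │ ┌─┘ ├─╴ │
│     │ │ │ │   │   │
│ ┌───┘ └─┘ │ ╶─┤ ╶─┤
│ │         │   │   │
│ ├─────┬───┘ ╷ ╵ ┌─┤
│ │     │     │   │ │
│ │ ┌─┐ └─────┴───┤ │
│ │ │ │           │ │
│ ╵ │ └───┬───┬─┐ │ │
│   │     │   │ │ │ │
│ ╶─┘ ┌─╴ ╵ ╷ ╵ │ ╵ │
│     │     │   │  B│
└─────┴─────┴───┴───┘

Checking each cell for number of passages:

Junctions found (3+ passages):
  (0, 7): 3 passages
  (1, 9): 3 passages
  (2, 4): 3 passages
  (5, 3): 3 passages
  (5, 6): 3 passages
  (5, 8): 3 passages
  (8, 0): 3 passages
  (8, 2): 3 passages
  (9, 4): 3 passages
Total junctions: 9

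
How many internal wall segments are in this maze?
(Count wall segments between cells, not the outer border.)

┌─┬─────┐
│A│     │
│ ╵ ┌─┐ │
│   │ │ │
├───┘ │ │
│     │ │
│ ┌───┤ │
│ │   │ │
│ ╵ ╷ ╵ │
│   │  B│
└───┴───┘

Counting internal wall segments:
Total internal walls: 12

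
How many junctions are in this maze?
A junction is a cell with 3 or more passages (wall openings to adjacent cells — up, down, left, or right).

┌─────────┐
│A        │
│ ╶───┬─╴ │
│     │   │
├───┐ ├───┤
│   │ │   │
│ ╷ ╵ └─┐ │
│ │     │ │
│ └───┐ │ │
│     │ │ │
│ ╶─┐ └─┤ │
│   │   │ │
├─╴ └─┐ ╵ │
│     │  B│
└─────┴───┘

Checking each cell for number of passages:

Junctions found (3+ passages):
  (3, 2): 3 passages
  (4, 0): 3 passages
  (6, 1): 3 passages
Total junctions: 3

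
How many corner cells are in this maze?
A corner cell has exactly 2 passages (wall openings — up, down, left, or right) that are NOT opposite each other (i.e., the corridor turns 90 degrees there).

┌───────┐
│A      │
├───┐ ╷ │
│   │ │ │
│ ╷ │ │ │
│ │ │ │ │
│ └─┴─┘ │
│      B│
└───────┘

Counting corner cells (2 non-opposite passages):
Total corners: 5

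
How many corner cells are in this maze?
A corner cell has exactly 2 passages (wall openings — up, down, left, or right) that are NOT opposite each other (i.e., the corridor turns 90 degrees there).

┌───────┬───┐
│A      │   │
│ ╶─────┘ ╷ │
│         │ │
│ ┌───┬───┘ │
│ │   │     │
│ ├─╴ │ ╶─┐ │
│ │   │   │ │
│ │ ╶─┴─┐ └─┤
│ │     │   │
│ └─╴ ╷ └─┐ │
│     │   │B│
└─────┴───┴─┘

Counting corner cells (2 non-opposite passages):
Total corners: 17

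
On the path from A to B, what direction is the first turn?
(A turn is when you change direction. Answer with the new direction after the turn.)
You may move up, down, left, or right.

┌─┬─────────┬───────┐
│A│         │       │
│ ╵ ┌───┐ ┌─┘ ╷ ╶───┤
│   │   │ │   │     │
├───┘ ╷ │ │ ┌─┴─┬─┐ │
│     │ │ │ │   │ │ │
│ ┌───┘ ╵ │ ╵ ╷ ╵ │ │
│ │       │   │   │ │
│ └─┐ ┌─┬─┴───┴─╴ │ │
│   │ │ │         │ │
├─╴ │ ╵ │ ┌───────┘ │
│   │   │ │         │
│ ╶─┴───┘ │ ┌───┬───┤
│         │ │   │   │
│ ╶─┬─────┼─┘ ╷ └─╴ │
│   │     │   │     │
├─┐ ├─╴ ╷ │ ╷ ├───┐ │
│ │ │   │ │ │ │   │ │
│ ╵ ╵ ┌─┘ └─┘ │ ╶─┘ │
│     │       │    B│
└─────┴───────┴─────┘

Directions: down, right, up, right, right, right, down, down, down, left, up, up, left, down, left, left, down, down, right, down, left, down, down, right, down, down, right, up, right, up, right, down, down, right, right, up, up, up, right, down, right, right, down, down
First turn direction: right

Solution:

┌─┬─────────┬───────┐
│A│↱ → → ↓  │       │
│ ╵ ┌───┐ ┌─┘ ╷ ╶───┤
│↳ ↑│↓ ↰│↓│   │     │
├───┘ ╷ │ │ ┌─┴─┬─┐ │
│↓ ← ↲│↑│↓│ │   │ │ │
│ ┌───┘ ╵ │ ╵ ╷ ╵ │ │
│↓│    ↑ ↲│   │   │ │
│ └─┐ ┌─┬─┴───┴─╴ │ │
│↳ ↓│ │ │         │ │
├─╴ │ ╵ │ ┌───────┘ │
│↓ ↲│   │ │         │
│ ╶─┴───┘ │ ┌───┬───┤
│↓        │ │↱ ↓│   │
│ ╶─┬─────┼─┘ ╷ └─╴ │
│↳ ↓│  ↱ ↓│  ↑│↳ → ↓│
├─┐ ├─╴ ╷ │ ╷ ├───┐ │
│ │↓│↱ ↑│↓│ │↑│   │↓│
│ ╵ ╵ ┌─┘ └─┘ │ ╶─┘ │
│  ↳ ↑│  ↳ → ↑│    B│
└─────┴───────┴─────┘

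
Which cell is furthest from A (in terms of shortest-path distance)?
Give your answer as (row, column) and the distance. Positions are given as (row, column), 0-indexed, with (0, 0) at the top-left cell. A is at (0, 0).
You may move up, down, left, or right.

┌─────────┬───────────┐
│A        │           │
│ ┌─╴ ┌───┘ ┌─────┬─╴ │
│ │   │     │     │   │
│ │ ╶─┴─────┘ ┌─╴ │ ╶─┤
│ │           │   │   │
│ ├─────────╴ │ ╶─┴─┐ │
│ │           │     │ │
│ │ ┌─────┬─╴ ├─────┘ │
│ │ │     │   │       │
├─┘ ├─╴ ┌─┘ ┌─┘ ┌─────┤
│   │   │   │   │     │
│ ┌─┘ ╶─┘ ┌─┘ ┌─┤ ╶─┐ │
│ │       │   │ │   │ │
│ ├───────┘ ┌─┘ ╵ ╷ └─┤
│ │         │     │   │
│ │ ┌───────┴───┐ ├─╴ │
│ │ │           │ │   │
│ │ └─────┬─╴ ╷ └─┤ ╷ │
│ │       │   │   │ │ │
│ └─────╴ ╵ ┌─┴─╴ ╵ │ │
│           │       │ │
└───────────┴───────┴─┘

Computing BFS distances from A to all cells:
Furthest cell: (1, 3)
Distance: 60 steps

Path from A to the furthest cell:

┌─────────┬───────────┐
│A → ↓    │↓ ← ← ← ← ↰│
│ ┌─╴ ┌───┘ ┌─────┬─╴ │
│ │↓ ↲│B ← ↲│     │↱ ↑│
│ │ ╶─┴─────┘ ┌─╴ │ ╶─┤
│ │↳ → → → → ↓│   │↑ ↰│
│ ├─────────╴ │ ╶─┴─┐ │
│ │↓ ← ← ← ← ↲│     │↑│
│ │ ┌─────┬─╴ ├─────┘ │
│ │↓│     │   │↱ → → ↑│
├─┘ ├─╴ ┌─┘ ┌─┘ ┌─────┤
│↓ ↲│   │   │↱ ↑│     │
│ ┌─┘ ╶─┘ ┌─┘ ┌─┤ ╶─┐ │
│↓│       │↱ ↑│ │   │ │
│ ├───────┘ ┌─┘ ╵ ╷ └─┤
│↓│↱ → → → ↑│     │   │
│ │ ┌───────┴───┐ ├─╴ │
│↓│↑│           │ │   │
│ │ └─────┬─╴ ╷ └─┤ ╷ │
│↓│↑ ← ← ↰│   │   │ │ │
│ └─────╴ ╵ ┌─┴─╴ ╵ │ │
│↳ → → → ↑  │       │ │
└───────────┴───────┴─┘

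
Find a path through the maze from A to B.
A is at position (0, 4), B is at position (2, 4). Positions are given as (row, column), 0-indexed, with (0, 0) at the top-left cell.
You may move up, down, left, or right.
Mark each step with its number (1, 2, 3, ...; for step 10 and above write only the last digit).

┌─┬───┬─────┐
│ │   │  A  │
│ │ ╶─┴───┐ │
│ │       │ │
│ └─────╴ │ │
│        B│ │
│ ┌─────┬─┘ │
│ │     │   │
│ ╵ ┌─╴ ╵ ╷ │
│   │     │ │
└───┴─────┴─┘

Finding the shortest path from (0, 4) to (2, 4):
Path length: 18 steps
Directions: right → down → down → down → left → down → left → up → left → left → down → left → up → up → right → right → right → right

Solution:

┌─┬───┬─────┐
│ │   │  A 1│
│ │ ╶─┴───┐ │
│ │       │2│
│ └─────╴ │ │
│4 5 6 7 B│3│
│ ┌─────┬─┘ │
│3│0 9 8│5 4│
│ ╵ ┌─╴ ╵ ╷ │
│2 1│  7 6│ │
└───┴─────┴─┘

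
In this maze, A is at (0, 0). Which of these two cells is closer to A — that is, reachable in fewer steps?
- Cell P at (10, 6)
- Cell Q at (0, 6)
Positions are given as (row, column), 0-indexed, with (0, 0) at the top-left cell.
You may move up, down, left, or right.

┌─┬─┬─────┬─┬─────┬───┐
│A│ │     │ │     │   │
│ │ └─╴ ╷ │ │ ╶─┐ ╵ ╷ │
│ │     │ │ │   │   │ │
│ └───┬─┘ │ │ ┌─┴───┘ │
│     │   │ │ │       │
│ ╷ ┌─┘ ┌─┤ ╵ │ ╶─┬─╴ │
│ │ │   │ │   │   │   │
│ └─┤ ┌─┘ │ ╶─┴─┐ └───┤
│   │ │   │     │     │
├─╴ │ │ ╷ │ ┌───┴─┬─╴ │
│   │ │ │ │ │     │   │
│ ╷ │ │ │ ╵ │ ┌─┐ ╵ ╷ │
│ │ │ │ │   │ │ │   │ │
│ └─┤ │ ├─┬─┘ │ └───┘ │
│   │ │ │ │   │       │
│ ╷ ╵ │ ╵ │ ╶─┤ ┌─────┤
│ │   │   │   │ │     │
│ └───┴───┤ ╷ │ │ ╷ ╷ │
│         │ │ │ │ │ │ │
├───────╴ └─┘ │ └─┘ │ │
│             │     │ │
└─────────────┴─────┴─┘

Shortest path A → P at (10, 6): 18 steps
Shortest path A → Q at (0, 6): 48 steps

P is closer (18 steps vs 48 steps).

Path to P:

┌─┬─┬─────┬─┬─────┬───┐
│A│ │     │ │     │   │
│ │ └─╴ ╷ │ │ ╶─┐ ╵ ╷ │
│↓│     │ │ │   │   │ │
│ └───┬─┘ │ │ ┌─┴───┘ │
│↓    │   │ │ │       │
│ ╷ ┌─┘ ┌─┤ ╵ │ ╶─┬─╴ │
│↓│ │   │ │   │   │   │
│ └─┤ ┌─┘ │ ╶─┴─┐ └───┤
│↳ ↓│ │   │     │     │
├─╴ │ │ ╷ │ ┌───┴─┬─╴ │
│↓ ↲│ │ │ │ │     │   │
│ ╷ │ │ │ ╵ │ ┌─┐ ╵ ╷ │
│↓│ │ │ │   │ │ │   │ │
│ └─┤ │ ├─┬─┘ │ └───┘ │
│↓  │ │ │ │   │       │
│ ╷ ╵ │ ╵ │ ╶─┤ ┌─────┤
│↓│   │   │   │ │     │
│ └───┴───┤ ╷ │ │ ╷ ╷ │
│↳ → → → ↓│ │ │ │ │ │ │
├───────╴ └─┘ │ └─┘ │ │
│        ↳ → P│     │ │
└─────────────┴─────┴─┘

Path to Q:

┌─┬─┬─────┬─┬─────┬───┐
│A│ │     │ │Q ← ↰│↓ ↰│
│ │ └─╴ ╷ │ │ ╶─┐ ╵ ╷ │
│↓│     │ │ │   │↑ ↲│↑│
│ └───┬─┘ │ │ ┌─┴───┘ │
│↓    │   │ │ │↱ → → ↑│
│ ╷ ┌─┘ ┌─┤ ╵ │ ╶─┬─╴ │
│↓│ │   │ │   │↑ ↰│   │
│ └─┤ ┌─┘ │ ╶─┴─┐ └───┤
│↳ ↓│ │   │     │↑ ← ↰│
├─╴ │ │ ╷ │ ┌───┴─┬─╴ │
│↓ ↲│ │ │ │ │↱ → ↓│↱ ↑│
│ ╷ │ │ │ ╵ │ ┌─┐ ╵ ╷ │
│↓│ │ │ │   │↑│ │↳ ↑│ │
│ └─┤ │ ├─┬─┘ │ └───┘ │
│↓  │ │ │ │↱ ↑│       │
│ ╷ ╵ │ ╵ │ ╶─┤ ┌─────┤
│↓│   │   │↑ ↰│ │     │
│ └───┴───┤ ╷ │ │ ╷ ╷ │
│↳ → → → ↓│ │↑│ │ │ │ │
├───────╴ └─┘ │ └─┘ │ │
│        ↳ → ↑│     │ │
└─────────────┴─────┴─┘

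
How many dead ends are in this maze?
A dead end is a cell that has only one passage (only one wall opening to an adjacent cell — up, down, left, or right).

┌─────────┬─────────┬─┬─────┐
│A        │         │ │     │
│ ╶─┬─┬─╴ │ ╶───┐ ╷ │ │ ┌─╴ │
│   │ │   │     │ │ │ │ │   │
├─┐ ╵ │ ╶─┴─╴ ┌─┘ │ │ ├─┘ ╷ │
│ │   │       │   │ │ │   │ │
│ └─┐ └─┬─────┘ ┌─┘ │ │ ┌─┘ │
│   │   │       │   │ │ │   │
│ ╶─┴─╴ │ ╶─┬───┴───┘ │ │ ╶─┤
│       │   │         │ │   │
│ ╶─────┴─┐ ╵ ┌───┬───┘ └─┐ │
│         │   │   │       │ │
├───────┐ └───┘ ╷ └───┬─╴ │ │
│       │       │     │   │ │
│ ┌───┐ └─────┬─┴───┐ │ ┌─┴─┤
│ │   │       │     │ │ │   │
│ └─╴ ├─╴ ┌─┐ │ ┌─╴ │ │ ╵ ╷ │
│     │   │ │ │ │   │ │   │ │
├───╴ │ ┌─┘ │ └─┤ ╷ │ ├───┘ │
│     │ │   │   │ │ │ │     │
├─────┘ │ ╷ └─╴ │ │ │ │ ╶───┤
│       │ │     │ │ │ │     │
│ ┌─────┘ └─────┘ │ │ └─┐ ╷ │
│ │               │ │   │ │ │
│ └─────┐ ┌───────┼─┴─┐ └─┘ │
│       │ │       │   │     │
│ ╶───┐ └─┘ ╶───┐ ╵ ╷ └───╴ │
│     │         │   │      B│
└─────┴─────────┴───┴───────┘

Checking each cell for number of passages:

Dead ends found at positions:
  (0, 10)
  (1, 2)
  (1, 7)
  (1, 11)
  (2, 0)
  (3, 1)
  (3, 8)
  (5, 9)
  (6, 13)
  (7, 1)
  (8, 5)
  (8, 7)
  (9, 0)
  (11, 1)
  (11, 9)
  (11, 12)
  (12, 4)
  (13, 2)
  (13, 7)
Total dead ends: 19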